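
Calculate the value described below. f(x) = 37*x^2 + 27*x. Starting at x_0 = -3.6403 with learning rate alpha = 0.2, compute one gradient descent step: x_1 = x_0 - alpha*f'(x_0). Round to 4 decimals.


We compute the gradient at x_0 and apply the update.
f'(x) = 74*x + 27
f'(-3.6403) = 74*-3.6403 + 27 = -242.3822
x_1 = -3.6403 - 0.2*-242.3822 = 44.8361


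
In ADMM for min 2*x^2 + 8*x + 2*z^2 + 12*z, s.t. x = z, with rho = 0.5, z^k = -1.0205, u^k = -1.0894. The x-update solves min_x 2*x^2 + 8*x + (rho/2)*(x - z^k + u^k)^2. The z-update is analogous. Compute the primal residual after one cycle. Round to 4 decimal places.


ADMM iteration with rho = 0.5, z^k = -1.0205, u^k = -1.0894
Step 1: x-update.
Minimize 2*x^2 + 8*x + (0.5/2)*(x + 1.0205 - 1.0894)^2
FOC: (2*2 + 0.5)*x = -8 + 0.5*(-1.0205 + 1.0894)
x^{k+1} = -1.7701
Step 2: z-update.
Minimize 2*z^2 + 12*z + (0.5/2)*(-1.7701 - z - 1.0894)^2
FOC: (2*2 + 0.5)*z = -12 + 0.5*(-1.7701 - 1.0894)
z^{k+1} = -2.9844
Step 3: u-update.
u^{k+1} = -1.0894 - 1.7701 + 2.9844 = 0.1249
Step 4: Primal residual = |-1.7701 + 2.9844| = 1.2143


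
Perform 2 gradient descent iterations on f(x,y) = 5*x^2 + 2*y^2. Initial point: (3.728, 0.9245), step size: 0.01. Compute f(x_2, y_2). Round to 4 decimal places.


Gradient descent on f(x,y) = 5*x^2 + 2*y^2.
Starting point: (3.728, 0.9245), alpha = 0.01
Step 1: grad_x = 2*5*3.728 = 37.28, grad_y = 2*2*0.9245 = 3.698
  x_1 = 3.728 - 0.01*37.28 = 3.3552
  y_1 = 0.9245 - 0.01*3.698 = 0.8875
Step 2: grad_x = 2*5*3.3552 = 33.552, grad_y = 2*2*0.8875 = 3.5501
  x_2 = 3.3552 - 0.01*33.552 = 3.0197
  y_2 = 0.8875 - 0.01*3.5501 = 0.852
f(3.0197, 0.852) = 5*3.0197^2 + 2*0.852^2 = 47.0442


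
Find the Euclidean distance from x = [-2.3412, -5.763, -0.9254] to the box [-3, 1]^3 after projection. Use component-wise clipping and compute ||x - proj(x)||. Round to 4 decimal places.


Project each component onto [-3, 1].
clip(-2.3412) = -2.3412, clip(-5.763) = -3.0, clip(-0.9254) = -0.9254
Projection = [-2.3412, -3.0, -0.9254]
Squared diffs: [0.0, 7.6342, 0.0]
Distance = sqrt(7.6342) = 2.763


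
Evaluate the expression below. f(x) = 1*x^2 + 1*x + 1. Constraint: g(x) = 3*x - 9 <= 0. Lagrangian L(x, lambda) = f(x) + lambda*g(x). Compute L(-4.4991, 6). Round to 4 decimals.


Step 1: Evaluate f(x).
f(-4.4991) = 1*(-4.4991)^2 + 1*(-4.4991) + 1 = 16.7428
Step 2: Evaluate g(x).
g(-4.4991) = 3*-4.4991 - 9 = -22.4973
Step 3: Compute Lagrangian.
L = 16.7428 + 6*-22.4973 = -118.241


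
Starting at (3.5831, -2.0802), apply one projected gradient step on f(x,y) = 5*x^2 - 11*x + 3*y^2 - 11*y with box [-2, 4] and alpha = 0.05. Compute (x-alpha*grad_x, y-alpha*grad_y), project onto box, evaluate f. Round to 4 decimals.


Step 1: Compute gradient at (3.5831, -2.0802).
grad_x = 2*5*3.5831 - 11 = 24.831
grad_y = 2*3*-2.0802 - 11 = -23.4812
Step 2: Gradient step.
x_raw = 3.5831 - 0.05*24.831 = 2.3416
y_raw = -2.0802 - 0.05*-23.4812 = -0.9061
Step 3: Project onto [-2, 4].
x_proj = clip(2.3416) = 2.3416
y_proj = clip(-0.9061) = -0.9061
Step 4: Evaluate f.
f(2.3416, -0.9061) = 14.088


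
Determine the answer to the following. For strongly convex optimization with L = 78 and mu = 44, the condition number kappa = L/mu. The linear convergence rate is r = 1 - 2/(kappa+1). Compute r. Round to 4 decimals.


Step 1: Compute the condition number.
kappa = L/mu = 78/44 = 1.7727
Step 2: Compute the convergence rate.
r = 1 - 2/(kappa + 1) = 1 - 2*mu/(L + mu) = (L - mu)/(L + mu) = 34/122 = 0.2787


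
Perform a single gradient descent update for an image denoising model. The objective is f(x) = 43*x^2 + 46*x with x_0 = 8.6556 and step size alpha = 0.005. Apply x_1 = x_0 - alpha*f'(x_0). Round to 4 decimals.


We compute the gradient at x_0 and apply the update.
f'(x) = 86*x + 46
f'(8.6556) = 86*8.6556 + 46 = 790.3816
x_1 = 8.6556 - 0.005*790.3816 = 4.7037


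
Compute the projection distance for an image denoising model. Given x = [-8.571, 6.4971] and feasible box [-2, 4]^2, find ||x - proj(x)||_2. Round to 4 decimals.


Project each component onto [-2, 4].
clip(-8.571) = -2.0, clip(6.4971) = 4.0
Projection = [-2.0, 4.0]
Squared diffs: [43.178, 6.2355]
Distance = sqrt(49.4135) = 7.0295


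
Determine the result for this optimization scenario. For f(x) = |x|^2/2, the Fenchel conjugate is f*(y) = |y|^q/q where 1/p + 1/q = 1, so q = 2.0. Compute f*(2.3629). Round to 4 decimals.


The conjugate exponent q satisfies 1/p + 1/q = 1.
p = 2, so q = 2/(2 - 1) = 2.0
|y|^q = 2.3629^2.0 = 5.5833
f*(2.3629) = 5.5833 / 2.0 = 2.7916


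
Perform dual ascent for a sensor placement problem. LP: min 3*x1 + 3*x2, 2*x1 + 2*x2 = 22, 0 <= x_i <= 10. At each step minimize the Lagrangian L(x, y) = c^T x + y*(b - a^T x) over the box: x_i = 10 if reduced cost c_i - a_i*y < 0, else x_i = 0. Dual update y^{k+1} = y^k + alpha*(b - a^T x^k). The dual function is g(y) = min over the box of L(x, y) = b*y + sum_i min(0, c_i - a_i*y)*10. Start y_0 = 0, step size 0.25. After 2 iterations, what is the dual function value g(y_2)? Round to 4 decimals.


Dual ascent for LP: min 3*x1 + 3*x2, 2*x1 + 2*x2 = 22, 0 <= x_i <= 10
Step 1: y^k = 0.0, reduced costs: (3.0, 3.0)
  x^k = (0.0, 0.0), subgradient = b - a^T x = 22.0
  y^{k+1} = 0.0 + 0.25*22.0 = 5.5
Step 2: y^k = 5.5, reduced costs: (-8.0, -8.0)
  x^k = (10.0, 10.0), subgradient = b - a^T x = -18.0
  y^{k+1} = 5.5 + 0.25*-18.0 = 1.0
Dual objective at y_2 = 1.0: reduced costs (1.0, 1.0), box minimizer x = (0.0, 0.0)
g(y_2) = b*y + (c1 - a1*y)*x1 + (c2 - a2*y)*x2 = 22*1.0 + 1.0*0.0 + 1.0*0.0 = 22.0 + 0.0 + 0.0 = 22.0


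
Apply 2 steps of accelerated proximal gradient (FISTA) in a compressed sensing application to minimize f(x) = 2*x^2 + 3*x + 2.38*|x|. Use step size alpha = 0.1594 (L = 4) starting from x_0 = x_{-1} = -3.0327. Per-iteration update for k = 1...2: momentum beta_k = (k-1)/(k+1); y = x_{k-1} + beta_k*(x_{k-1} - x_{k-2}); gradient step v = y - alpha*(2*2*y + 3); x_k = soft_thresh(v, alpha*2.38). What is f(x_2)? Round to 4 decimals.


FISTA on f(x) = 2*x^2 + 3*x + 2.38*|x|
L = 4, alpha = 0.1594
Iteration 1: beta = 0.0, y = -3.0327 + 0.0*(-3.0327 + 3.0327) = -3.0327
  grad(y) = -9.1308, v = y - alpha*grad = -1.5773
  prox(v) = soft_thresh(-1.5773, 0.3794) = -1.1979
Iteration 2: beta = 0.3333, y = -1.1979 + 0.3333*(-1.1979 + 3.0327) = -0.5863
  grad(y) = 0.6549, v = y - alpha*grad = -0.6907
  prox(v) = soft_thresh(-0.6907, 0.3794) = -0.3113
f(x_2) = 2*(-0.3113)^2 + 3*(-0.3113) + 2.38*|-0.3113| = 0.0008


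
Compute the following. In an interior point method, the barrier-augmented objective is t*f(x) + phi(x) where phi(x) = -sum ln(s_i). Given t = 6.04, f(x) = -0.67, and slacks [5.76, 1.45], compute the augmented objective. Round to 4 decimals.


Step 1: Compute log-barrier.
ln values: [1.7509, 0.3716]
phi = -(1.7509 + 0.3716) = -2.1225
Step 2: Compute augmented objective.
t*f(x) = 6.04*-0.67 = -4.0468
Total = -4.0468 - 2.1225 = -6.1693


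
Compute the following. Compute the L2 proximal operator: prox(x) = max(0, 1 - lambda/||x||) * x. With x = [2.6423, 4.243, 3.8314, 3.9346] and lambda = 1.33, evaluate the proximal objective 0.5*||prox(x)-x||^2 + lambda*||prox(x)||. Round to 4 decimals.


Step 1: Compute ||x||.
||x|| = 7.426
Step 2: Compute scaling factor.
scale = max(0, 1 - 1.33/7.426) = 0.8209
Step 3: prox(x) = [2.1691, 3.4831, 3.1452, 3.2299]
||prox(x)|| = 6.096
Step 4: Proximal objective.
0.5*||prox-x||^2 = 0.8845
lambda*||prox|| = 8.1077
Total = 8.9921


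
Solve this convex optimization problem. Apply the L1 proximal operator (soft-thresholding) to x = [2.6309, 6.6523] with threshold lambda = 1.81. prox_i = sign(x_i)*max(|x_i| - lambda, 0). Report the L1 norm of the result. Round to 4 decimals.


Soft-thresholding with lambda = 1.81:
prox(2.6309) = sign(2.6309)*max(|2.6309| - 1.81, 0) = 0.8209
prox(6.6523) = sign(6.6523)*max(|6.6523| - 1.81, 0) = 4.8423
prox(x) = [0.8209, 4.8423]
||prox(x)||_1 = 0.8209 + 4.8423 = 5.6632


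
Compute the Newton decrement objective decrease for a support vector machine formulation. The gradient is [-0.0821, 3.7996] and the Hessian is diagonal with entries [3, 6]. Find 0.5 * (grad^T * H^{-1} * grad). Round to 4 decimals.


Step 1: H is diagonal, so H^(-1) * g = [-0.0274, 0.6333].
Step 2: g^T H^(-1) g = sum_i g_i^2 / H_ii
  = (-0.0821)^2/3 + (3.7996)^2/6
  = 0.0022 + 2.4062 = 2.4084
Step 3: Objective decrease = 0.5 * g^T H^(-1) g = 1.2042


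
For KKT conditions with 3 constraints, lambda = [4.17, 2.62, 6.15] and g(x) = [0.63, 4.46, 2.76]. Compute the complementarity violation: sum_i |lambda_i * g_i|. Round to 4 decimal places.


KKT complementary slackness check:
lambda_1 * g_1 = 4.17 * 0.63 = 2.6271
lambda_2 * g_2 = 2.62 * 4.46 = 11.6852
lambda_3 * g_3 = 6.15 * 2.76 = 16.974
Total violation = 2.6271 + 11.6852 + 16.974 = 31.2863


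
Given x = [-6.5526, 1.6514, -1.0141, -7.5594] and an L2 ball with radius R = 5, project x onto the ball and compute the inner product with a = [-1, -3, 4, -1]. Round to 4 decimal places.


Step 1: Compute ||x|| (intermediates to 6 decimals).
||x|| = sqrt((-6.5526)^2 + 1.6514^2 + (-1.0141)^2 + (-7.5594)^2) = 10.190025
Step 2: Project.
Since ||x|| > R, scale = R/||x|| = 5/10.190025 = 0.490676, proj(x) = scale * x
proj(x) = [-3.215204, 0.810302, -0.497595, -3.709216]
Step 3: Dot product.
a^T * proj(x) = -1*(-3.215204) - 3*0.810302 + 4*(-0.497595) - 1*(-3.709216) = 2.5031


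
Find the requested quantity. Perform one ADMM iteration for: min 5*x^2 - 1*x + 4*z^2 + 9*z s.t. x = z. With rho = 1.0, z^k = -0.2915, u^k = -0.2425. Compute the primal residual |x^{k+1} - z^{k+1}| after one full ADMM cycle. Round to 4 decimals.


ADMM iteration with rho = 1.0, z^k = -0.2915, u^k = -0.2425
Step 1: x-update.
Minimize 5*x^2 - 1*x + (1.0/2)*(x + 0.2915 - 0.2425)^2
FOC: (2*5 + 1.0)*x = 1 + 1.0*(-0.2915 + 0.2425)
x^{k+1} = 0.0865
Step 2: z-update.
Minimize 4*z^2 + 9*z + (1.0/2)*(0.0865 - z - 0.2425)^2
FOC: (2*4 + 1.0)*z = -9 + 1.0*(0.0865 - 0.2425)
z^{k+1} = -1.0173
Step 3: u-update.
u^{k+1} = -0.2425 + 0.0865 + 1.0173 = 0.8613
Step 4: Primal residual = |0.0865 + 1.0173| = 1.1038


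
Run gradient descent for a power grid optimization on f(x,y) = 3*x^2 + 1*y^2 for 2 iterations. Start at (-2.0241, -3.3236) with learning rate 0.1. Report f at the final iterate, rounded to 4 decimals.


Gradient descent on f(x,y) = 3*x^2 + 1*y^2.
Starting point: (-2.0241, -3.3236), alpha = 0.1
Step 1: grad_x = 2*3*-2.0241 = -12.1446, grad_y = 2*1*-3.3236 = -6.6472
  x_1 = -2.0241 - 0.1*-12.1446 = -0.8096
  y_1 = -3.3236 - 0.1*-6.6472 = -2.6589
Step 2: grad_x = 2*3*-0.8096 = -4.8578, grad_y = 2*1*-2.6589 = -5.3178
  x_2 = -0.8096 - 0.1*-4.8578 = -0.3239
  y_2 = -2.6589 - 0.1*-5.3178 = -2.1271
f(-0.3239, -2.1271) = 3*(-0.3239)^2 + 1*(-2.1271)^2 = 4.8392


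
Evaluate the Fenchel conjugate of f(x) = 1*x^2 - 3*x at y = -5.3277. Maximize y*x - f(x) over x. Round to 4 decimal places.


f*(y) = sup_x {y*x - a*x^2 - b*x} = sup_x {(y-b)*x - a*x^2}
FOC: (y - b) - 2a*x = 0 => x* = (y - b)/(2a)
x* = (-5.3277 + 3)/(2*1) = -1.1639
f*(-5.3277) = (y-b)^2/(4a) = (-5.3277 + 3)^2/(4*1)
= 5.4182/4 = 1.3545


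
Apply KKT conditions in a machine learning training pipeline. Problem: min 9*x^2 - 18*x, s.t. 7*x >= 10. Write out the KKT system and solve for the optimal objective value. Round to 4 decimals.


Step 1: Try lambda = 0 (constraint inactive).
x_unc = 18/(2*9) = 1.0
Check: 7*1.0 = 7.0 < 10 -- violated!
Step 2: Constraint must be active: 7*x = 10
x* = 10/7 = 1.4286 (rounded; the exact value 10/7 is used below)
lambda = (2*9*(10/7) - 18)/7 = 1.102
Step 3: Compute optimal value.
f(x*) = 9*(10/7)^2 - 18*(10/7) = -7.3469


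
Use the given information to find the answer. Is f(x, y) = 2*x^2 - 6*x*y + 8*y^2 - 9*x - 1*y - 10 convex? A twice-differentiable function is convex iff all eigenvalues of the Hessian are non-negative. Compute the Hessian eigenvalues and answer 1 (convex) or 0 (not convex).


The Hessian of f(x,y) = 2*x^2 - 6*x*y + 8*y^2 - 9*x - 1*y - 10 is:
H = [[4, -6], [-6, 16]]
Trace = 4 + 16 = 20
Determinant = 4*16 - (-6)^2 = 28
Discriminant = (20)^2 - 4*28 = 288.0
Eigenvalues: lambda_1 = 1.5147, lambda_2 = 18.4853
The function is convex.

1


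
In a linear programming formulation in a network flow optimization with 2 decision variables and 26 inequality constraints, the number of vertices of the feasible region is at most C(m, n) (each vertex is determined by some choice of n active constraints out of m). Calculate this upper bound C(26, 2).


Each vertex corresponds to some choice of n active constraints out of m, so the number of vertices is at most C(m, n) = m! / (n!(m-n)!).
m = 26, n = 2
Numerator: 26 * 25
Denominator: 2! = 2
C(26, 2) = 325


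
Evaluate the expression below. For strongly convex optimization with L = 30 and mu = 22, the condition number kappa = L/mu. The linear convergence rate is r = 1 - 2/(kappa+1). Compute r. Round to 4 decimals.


Step 1: Compute the condition number.
kappa = L/mu = 30/22 = 1.3636
Step 2: Compute the convergence rate.
r = 1 - 2/(kappa + 1) = 1 - 2*mu/(L + mu) = (L - mu)/(L + mu) = 8/52 = 0.1538


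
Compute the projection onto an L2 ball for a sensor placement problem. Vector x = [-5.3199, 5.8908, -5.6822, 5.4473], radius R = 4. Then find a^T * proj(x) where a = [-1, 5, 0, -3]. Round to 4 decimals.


Step 1: Compute ||x|| (intermediates to 6 decimals).
||x|| = sqrt((-5.3199)^2 + 5.8908^2 + (-5.6822)^2 + 5.4473^2) = 11.1787
Step 2: Project.
Since ||x|| > R, scale = R/||x|| = 4/11.1787 = 0.357823, proj(x) = scale * x
proj(x) = [-1.903583, 2.107864, -2.033222, 1.949169]
Step 3: Dot product.
a^T * proj(x) = -1*(-1.903583) + 5*2.107864 + 0*(-2.033222) - 3*1.949169 = 6.5954


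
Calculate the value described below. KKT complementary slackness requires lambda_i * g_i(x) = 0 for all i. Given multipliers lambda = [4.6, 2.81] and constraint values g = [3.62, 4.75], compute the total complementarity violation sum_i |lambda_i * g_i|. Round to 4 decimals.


KKT complementary slackness check:
lambda_1 * g_1 = 4.6 * 3.62 = 16.652
lambda_2 * g_2 = 2.81 * 4.75 = 13.3475
Total violation = 16.652 + 13.3475 = 29.9995


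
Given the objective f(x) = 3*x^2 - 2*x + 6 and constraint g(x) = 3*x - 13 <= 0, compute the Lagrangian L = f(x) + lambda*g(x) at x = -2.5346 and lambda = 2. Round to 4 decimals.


Step 1: Evaluate f(x).
f(-2.5346) = 3*(-2.5346)^2 - 2*(-2.5346) + 6 = 30.3418
Step 2: Evaluate g(x).
g(-2.5346) = 3*-2.5346 - 13 = -20.6038
Step 3: Compute Lagrangian.
L = 30.3418 + 2*-20.6038 = -10.8658


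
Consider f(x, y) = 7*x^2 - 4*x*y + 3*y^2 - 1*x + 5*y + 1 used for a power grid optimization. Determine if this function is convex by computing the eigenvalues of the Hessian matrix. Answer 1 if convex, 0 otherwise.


The Hessian of f(x,y) = 7*x^2 - 4*x*y + 3*y^2 - 1*x + 5*y + 1 is:
H = [[14, -4], [-4, 6]]
Trace = 14 + 6 = 20
Determinant = 14*6 - (-4)^2 = 68
Discriminant = (20)^2 - 4*68 = 128.0
Eigenvalues: lambda_1 = 4.3431, lambda_2 = 15.6569
The function is convex.

1


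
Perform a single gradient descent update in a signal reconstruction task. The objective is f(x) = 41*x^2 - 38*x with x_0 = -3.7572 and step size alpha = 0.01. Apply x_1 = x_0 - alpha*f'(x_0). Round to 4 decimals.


We compute the gradient at x_0 and apply the update.
f'(x) = 82*x - 38
f'(-3.7572) = 82*-3.7572 - 38 = -346.0904
x_1 = -3.7572 - 0.01*-346.0904 = -0.2963


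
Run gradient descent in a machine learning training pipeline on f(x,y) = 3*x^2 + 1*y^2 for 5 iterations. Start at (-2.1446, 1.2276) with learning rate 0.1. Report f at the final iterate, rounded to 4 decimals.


Gradient descent on f(x,y) = 3*x^2 + 1*y^2.
Starting point: (-2.1446, 1.2276), alpha = 0.1
Step 1: grad_x = 2*3*-2.1446 = -12.8676, grad_y = 2*1*1.2276 = 2.4552
  x_1 = -2.1446 - 0.1*-12.8676 = -0.8578
  y_1 = 1.2276 - 0.1*2.4552 = 0.9821
Step 2: grad_x = 2*3*-0.8578 = -5.147, grad_y = 2*1*0.9821 = 1.9642
  x_2 = -0.8578 - 0.1*-5.147 = -0.3431
  y_2 = 0.9821 - 0.1*1.9642 = 0.7857
Step 3: grad_x = 2*3*-0.3431 = -2.0588, grad_y = 2*1*0.7857 = 1.5713
  x_3 = -0.3431 - 0.1*-2.0588 = -0.1373
  y_3 = 0.7857 - 0.1*1.5713 = 0.6285
Step 4: grad_x = 2*3*-0.1373 = -0.8235, grad_y = 2*1*0.6285 = 1.2571
  x_4 = -0.1373 - 0.1*-0.8235 = -0.0549
  y_4 = 0.6285 - 0.1*1.2571 = 0.5028
Step 5: grad_x = 2*3*-0.0549 = -0.3294, grad_y = 2*1*0.5028 = 1.0056
  x_5 = -0.0549 - 0.1*-0.3294 = -0.022
  y_5 = 0.5028 - 0.1*1.0056 = 0.4023
f(-0.022, 0.4023) = 3*(-0.022)^2 + 1*0.4023^2 = 0.1633


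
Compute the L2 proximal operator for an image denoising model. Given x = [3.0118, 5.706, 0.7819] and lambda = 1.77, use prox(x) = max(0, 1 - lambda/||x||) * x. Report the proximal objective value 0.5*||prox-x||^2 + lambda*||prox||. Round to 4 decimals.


Step 1: Compute ||x||.
||x|| = 6.4993
Step 2: Compute scaling factor.
scale = max(0, 1 - 1.77/6.4993) = 0.7277
Step 3: prox(x) = [2.1916, 4.152, 0.569]
||prox(x)|| = 4.7293
Step 4: Proximal objective.
0.5*||prox-x||^2 = 1.5665
lambda*||prox|| = 8.3709
Total = 9.9373


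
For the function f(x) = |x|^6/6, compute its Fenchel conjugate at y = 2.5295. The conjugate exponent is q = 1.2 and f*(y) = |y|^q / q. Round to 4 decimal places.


The conjugate exponent q satisfies 1/p + 1/q = 1.
p = 6, so q = 6/(6 - 1) = 1.2
|y|^q = 2.5295^1.2 = 3.0454
f*(2.5295) = 3.0454 / 1.2 = 2.5378


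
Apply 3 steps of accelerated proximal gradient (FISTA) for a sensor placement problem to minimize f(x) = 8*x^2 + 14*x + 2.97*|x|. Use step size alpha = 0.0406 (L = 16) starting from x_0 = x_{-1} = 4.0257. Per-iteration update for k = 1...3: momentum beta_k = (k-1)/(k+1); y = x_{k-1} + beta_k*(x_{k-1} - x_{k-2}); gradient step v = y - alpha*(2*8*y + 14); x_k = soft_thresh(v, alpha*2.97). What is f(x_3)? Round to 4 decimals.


FISTA on f(x) = 8*x^2 + 14*x + 2.97*|x|
L = 16, alpha = 0.0406
Iteration 1: beta = 0.0, y = 4.0257 + 0.0*(4.0257 - 4.0257) = 4.0257
  grad(y) = 78.4112, v = y - alpha*grad = 0.8422
  prox(v) = soft_thresh(0.8422, 0.1206) = 0.7216
Iteration 2: beta = 0.3333, y = 0.7216 + 0.3333*(0.7216 - 4.0257) = -0.3797
  grad(y) = 7.9242, v = y - alpha*grad = -0.7015
  prox(v) = soft_thresh(-0.7015, 0.1206) = -0.5809
Iteration 3: beta = 0.5, y = -0.5809 + 0.5*(-0.5809 - 0.7216) = -1.2321
  grad(y) = -5.714, v = y - alpha*grad = -1.0001
  prox(v) = soft_thresh(-1.0001, 0.1206) = -0.8796
f(x_3) = 8*(-0.8796)^2 + 14*(-0.8796) + 2.97*|-0.8796| = -3.5126


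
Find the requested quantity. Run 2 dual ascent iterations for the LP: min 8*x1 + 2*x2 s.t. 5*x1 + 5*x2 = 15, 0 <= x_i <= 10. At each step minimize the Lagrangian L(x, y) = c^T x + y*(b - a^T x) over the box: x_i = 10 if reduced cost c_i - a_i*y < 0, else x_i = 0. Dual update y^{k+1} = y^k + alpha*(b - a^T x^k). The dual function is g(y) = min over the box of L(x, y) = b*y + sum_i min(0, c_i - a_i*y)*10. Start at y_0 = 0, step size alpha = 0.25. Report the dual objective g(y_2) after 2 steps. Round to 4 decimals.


Dual ascent for LP: min 8*x1 + 2*x2, 5*x1 + 5*x2 = 15, 0 <= x_i <= 10
Step 1: y^k = 0.0, reduced costs: (8.0, 2.0)
  x^k = (0.0, 0.0), subgradient = b - a^T x = 15.0
  y^{k+1} = 0.0 + 0.25*15.0 = 3.75
Step 2: y^k = 3.75, reduced costs: (-10.75, -16.75)
  x^k = (10.0, 10.0), subgradient = b - a^T x = -85.0
  y^{k+1} = 3.75 + 0.25*-85.0 = -17.5
Dual objective at y_2 = -17.5: reduced costs (95.5, 89.5), box minimizer x = (0.0, 0.0)
g(y_2) = b*y + (c1 - a1*y)*x1 + (c2 - a2*y)*x2 = 15*(-17.5) + 95.5*0.0 + 89.5*0.0 = -262.5 + 0.0 + 0.0 = -262.5


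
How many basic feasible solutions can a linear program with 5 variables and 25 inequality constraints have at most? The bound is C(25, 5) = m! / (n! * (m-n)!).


Each vertex corresponds to some choice of n active constraints out of m, so the number of vertices is at most C(m, n) = m! / (n!(m-n)!).
m = 25, n = 5
Numerator: 25 * 24 * 23 * 22 * 21
Denominator: 5! = 120
C(25, 5) = 53130


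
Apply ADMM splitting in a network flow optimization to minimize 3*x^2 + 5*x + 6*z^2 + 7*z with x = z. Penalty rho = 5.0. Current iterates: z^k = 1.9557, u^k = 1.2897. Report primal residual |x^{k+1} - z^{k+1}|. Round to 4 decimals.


ADMM iteration with rho = 5.0, z^k = 1.9557, u^k = 1.2897
Step 1: x-update.
Minimize 3*x^2 + 5*x + (5.0/2)*(x - 1.9557 + 1.2897)^2
FOC: (2*3 + 5.0)*x = -5 + 5.0*(1.9557 - 1.2897)
x^{k+1} = -0.1518
Step 2: z-update.
Minimize 6*z^2 + 7*z + (5.0/2)*(-0.1518 - z + 1.2897)^2
FOC: (2*6 + 5.0)*z = -7 + 5.0*(-0.1518 + 1.2897)
z^{k+1} = -0.0771
Step 3: u-update.
u^{k+1} = 1.2897 - 0.1518 + 0.0771 = 1.215
Step 4: Primal residual = |-0.1518 + 0.0771| = 0.0747


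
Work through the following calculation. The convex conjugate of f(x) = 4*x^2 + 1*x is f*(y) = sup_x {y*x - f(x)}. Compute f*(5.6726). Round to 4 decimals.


f*(y) = sup_x {y*x - a*x^2 - b*x} = sup_x {(y-b)*x - a*x^2}
FOC: (y - b) - 2a*x = 0 => x* = (y - b)/(2a)
x* = (5.6726 - 1)/(2*4) = 0.5841
f*(5.6726) = (y-b)^2/(4a) = (5.6726 - 1)^2/(4*4)
= 21.8332/16 = 1.3646


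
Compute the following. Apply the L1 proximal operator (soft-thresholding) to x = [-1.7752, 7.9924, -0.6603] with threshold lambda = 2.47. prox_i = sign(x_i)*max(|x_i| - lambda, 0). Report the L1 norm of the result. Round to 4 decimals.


Soft-thresholding with lambda = 2.47:
prox(-1.7752) = sign(-1.7752)*max(|-1.7752| - 2.47, 0) = 0.0
prox(7.9924) = sign(7.9924)*max(|7.9924| - 2.47, 0) = 5.5224
prox(-0.6603) = sign(-0.6603)*max(|-0.6603| - 2.47, 0) = 0.0
prox(x) = [0.0, 5.5224, 0.0]
||prox(x)||_1 = 0.0 + 5.5224 + 0.0 = 5.5224


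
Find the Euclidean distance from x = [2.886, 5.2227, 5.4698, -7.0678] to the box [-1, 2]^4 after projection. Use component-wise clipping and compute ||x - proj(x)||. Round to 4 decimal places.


Project each component onto [-1, 2].
clip(2.886) = 2.0, clip(5.2227) = 2.0, clip(5.4698) = 2.0, clip(-7.0678) = -1.0
Projection = [2.0, 2.0, 2.0, -1.0]
Squared diffs: [0.785, 10.3858, 12.0395, 36.8182]
Distance = sqrt(60.0285) = 7.7478


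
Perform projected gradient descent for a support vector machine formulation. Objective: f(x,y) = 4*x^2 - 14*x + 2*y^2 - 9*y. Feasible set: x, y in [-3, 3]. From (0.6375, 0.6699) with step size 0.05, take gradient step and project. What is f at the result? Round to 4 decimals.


Step 1: Compute gradient at (0.6375, 0.6699).
grad_x = 2*4*0.6375 - 14 = -8.9
grad_y = 2*2*0.6699 - 9 = -6.3204
Step 2: Gradient step.
x_raw = 0.6375 - 0.05*-8.9 = 1.0825
y_raw = 0.6699 - 0.05*-6.3204 = 0.9859
Step 3: Project onto [-3, 3].
x_proj = clip(1.0825) = 1.0825
y_proj = clip(0.9859) = 0.9859
Step 4: Evaluate f.
f(1.0825, 0.9859) = -17.397


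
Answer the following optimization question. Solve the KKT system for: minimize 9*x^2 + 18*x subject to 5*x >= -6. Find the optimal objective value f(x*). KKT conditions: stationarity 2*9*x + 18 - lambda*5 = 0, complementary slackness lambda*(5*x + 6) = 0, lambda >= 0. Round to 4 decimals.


Step 1: Try lambda = 0 (constraint inactive).
Stationarity: 2*9*x + 18 = 0
x* = -18/(2*9) = -1.0
Check constraint: 5*-1.0 = -5.0 >= -6 -- satisfied.
Step 2: Compute optimal value.
f(x*) = 9*(-1.0)^2 + 18*(-1.0) = -9.0


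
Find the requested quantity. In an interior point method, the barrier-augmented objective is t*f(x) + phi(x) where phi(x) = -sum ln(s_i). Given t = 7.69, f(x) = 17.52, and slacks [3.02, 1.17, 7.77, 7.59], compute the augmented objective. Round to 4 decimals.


Step 1: Compute log-barrier.
ln values: [1.1053, 0.157, 2.0503, 2.0268]
phi = -(1.1053 + 0.157 + 2.0503 + 2.0268) = -5.3394
Step 2: Compute augmented objective.
t*f(x) = 7.69*17.52 = 134.7288
Total = 134.7288 - 5.3394 = 129.3894


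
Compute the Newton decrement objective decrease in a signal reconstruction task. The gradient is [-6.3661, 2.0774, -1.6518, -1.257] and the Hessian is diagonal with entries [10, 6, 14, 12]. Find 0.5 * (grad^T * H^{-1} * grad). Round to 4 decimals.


Step 1: H is diagonal, so H^(-1) * g = [-0.6366, 0.3462, -0.118, -0.1048].
Step 2: g^T H^(-1) g = sum_i g_i^2 / H_ii
  = (-6.3661)^2/10 + (2.0774)^2/6 + (-1.6518)^2/14 + (-1.257)^2/12
  = 4.0527 + 0.7193 + 0.1949 + 0.1317 = 5.0985
Step 3: Objective decrease = 0.5 * g^T H^(-1) g = 2.5493


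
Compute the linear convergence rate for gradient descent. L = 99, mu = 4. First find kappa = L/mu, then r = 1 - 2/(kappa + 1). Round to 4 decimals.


Step 1: Compute the condition number.
kappa = L/mu = 99/4 = 24.75
Step 2: Compute the convergence rate.
r = 1 - 2/(kappa + 1) = 1 - 2*mu/(L + mu) = (L - mu)/(L + mu) = 95/103 = 0.9223


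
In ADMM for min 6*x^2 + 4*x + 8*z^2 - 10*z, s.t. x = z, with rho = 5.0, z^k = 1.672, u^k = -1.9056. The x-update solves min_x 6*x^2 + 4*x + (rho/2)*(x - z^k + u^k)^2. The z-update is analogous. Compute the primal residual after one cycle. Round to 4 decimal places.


ADMM iteration with rho = 5.0, z^k = 1.672, u^k = -1.9056
Step 1: x-update.
Minimize 6*x^2 + 4*x + (5.0/2)*(x - 1.672 - 1.9056)^2
FOC: (2*6 + 5.0)*x = -4 + 5.0*(1.672 + 1.9056)
x^{k+1} = 0.8169
Step 2: z-update.
Minimize 8*z^2 - 10*z + (5.0/2)*(0.8169 - z - 1.9056)^2
FOC: (2*8 + 5.0)*z = 10 + 5.0*(0.8169 - 1.9056)
z^{k+1} = 0.217
Step 3: u-update.
u^{k+1} = -1.9056 + 0.8169 - 0.217 = -1.3056
Step 4: Primal residual = |0.8169 - 0.217| = 0.6


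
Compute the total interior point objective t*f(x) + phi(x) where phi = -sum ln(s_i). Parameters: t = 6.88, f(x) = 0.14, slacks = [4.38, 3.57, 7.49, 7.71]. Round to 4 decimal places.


Step 1: Compute log-barrier.
ln values: [1.477, 1.2726, 2.0136, 2.0425]
phi = -(1.477 + 1.2726 + 2.0136 + 2.0425) = -6.8057
Step 2: Compute augmented objective.
t*f(x) = 6.88*0.14 = 0.9632
Total = 0.9632 - 6.8057 = -5.8425


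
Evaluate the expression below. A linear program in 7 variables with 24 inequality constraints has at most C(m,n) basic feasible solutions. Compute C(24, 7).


Each vertex corresponds to some choice of n active constraints out of m, so the number of vertices is at most C(m, n) = m! / (n!(m-n)!).
m = 24, n = 7
Numerator: 24 * 23 * 22 * 21 * 20 * 19 * 18
Denominator: 7! = 5040
C(24, 7) = 346104


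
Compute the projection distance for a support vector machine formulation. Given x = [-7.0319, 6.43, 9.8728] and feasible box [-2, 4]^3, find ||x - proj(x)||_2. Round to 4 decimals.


Project each component onto [-2, 4].
clip(-7.0319) = -2.0, clip(6.43) = 4.0, clip(9.8728) = 4.0
Projection = [-2.0, 4.0, 4.0]
Squared diffs: [25.32, 5.9049, 34.4898]
Distance = sqrt(65.7147) = 8.1065


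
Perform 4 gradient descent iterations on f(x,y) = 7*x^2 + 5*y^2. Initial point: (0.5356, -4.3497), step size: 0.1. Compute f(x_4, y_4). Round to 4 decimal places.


Gradient descent on f(x,y) = 7*x^2 + 5*y^2.
Starting point: (0.5356, -4.3497), alpha = 0.1
Step 1: grad_x = 2*7*0.5356 = 7.4984, grad_y = 2*5*-4.3497 = -43.497
  x_1 = 0.5356 - 0.1*7.4984 = -0.2142
  y_1 = -4.3497 - 0.1*-43.497 = 0.0
Step 2: grad_x = 2*7*-0.2142 = -2.9994, grad_y = 2*5*0.0 = 0.0
  x_2 = -0.2142 - 0.1*-2.9994 = 0.0857
  y_2 = 0.0 - 0.1*0.0 = 0.0
Step 3: grad_x = 2*7*0.0857 = 1.1997, grad_y = 2*5*0.0 = 0.0
  x_3 = 0.0857 - 0.1*1.1997 = -0.0343
  y_3 = 0.0 - 0.1*0.0 = 0.0
Step 4: grad_x = 2*7*-0.0343 = -0.4799, grad_y = 2*5*0.0 = 0.0
  x_4 = -0.0343 - 0.1*-0.4799 = 0.0137
  y_4 = 0.0 - 0.1*0.0 = 0.0
f(0.0137, 0.0) = 7*0.0137^2 + 5*0.0^2 = 0.0013


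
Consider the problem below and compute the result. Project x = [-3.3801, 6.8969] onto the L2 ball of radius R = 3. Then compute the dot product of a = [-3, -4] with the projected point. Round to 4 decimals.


Step 1: Compute ||x|| (intermediates to 6 decimals).
||x|| = sqrt((-3.3801)^2 + 6.8969^2) = 7.680645
Step 2: Project.
Since ||x|| > R, scale = R/||x|| = 3/7.680645 = 0.390592, proj(x) = scale * x
proj(x) = [-1.32024, 2.693874]
Step 3: Dot product.
a^T * proj(x) = -3*(-1.32024) - 4*2.693874 = -6.8148


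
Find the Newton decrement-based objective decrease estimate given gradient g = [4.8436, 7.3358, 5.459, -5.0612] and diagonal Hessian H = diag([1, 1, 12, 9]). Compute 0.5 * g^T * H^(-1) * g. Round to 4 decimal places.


Step 1: H is diagonal, so H^(-1) * g = [4.8436, 7.3358, 0.4549, -0.5624].
Step 2: g^T H^(-1) g = sum_i g_i^2 / H_ii
  = (4.8436)^2/1 + (7.3358)^2/1 + (5.459)^2/12 + (-5.0612)^2/9
  = 23.4605 + 53.814 + 2.4834 + 2.8462 = 82.604
Step 3: Objective decrease = 0.5 * g^T H^(-1) g = 41.302


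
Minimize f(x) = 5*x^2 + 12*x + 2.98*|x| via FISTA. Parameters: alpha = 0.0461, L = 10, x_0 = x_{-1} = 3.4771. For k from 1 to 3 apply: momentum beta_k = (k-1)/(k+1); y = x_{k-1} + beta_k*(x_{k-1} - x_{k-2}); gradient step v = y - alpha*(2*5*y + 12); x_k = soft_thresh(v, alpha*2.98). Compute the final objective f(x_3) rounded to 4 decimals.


FISTA on f(x) = 5*x^2 + 12*x + 2.98*|x|
L = 10, alpha = 0.0461
Iteration 1: beta = 0.0, y = 3.4771 + 0.0*(3.4771 - 3.4771) = 3.4771
  grad(y) = 46.771, v = y - alpha*grad = 1.321
  prox(v) = soft_thresh(1.321, 0.1374) = 1.1836
Iteration 2: beta = 0.3333, y = 1.1836 + 0.3333*(1.1836 - 3.4771) = 0.4191
  grad(y) = 16.1907, v = y - alpha*grad = -0.3273
  prox(v) = soft_thresh(-0.3273, 0.1374) = -0.1899
Iteration 3: beta = 0.5, y = -0.1899 + 0.5*(-0.1899 - 1.1836) = -0.8767
  grad(y) = 3.233, v = y - alpha*grad = -1.0257
  prox(v) = soft_thresh(-1.0257, 0.1374) = -0.8884
f(x_3) = 5*(-0.8884)^2 + 12*(-0.8884) + 2.98*|-0.8884| = -4.0671


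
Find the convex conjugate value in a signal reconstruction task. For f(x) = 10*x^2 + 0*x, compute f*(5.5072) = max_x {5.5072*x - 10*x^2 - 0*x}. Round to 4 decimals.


f*(y) = sup_x {y*x - a*x^2 - b*x} = sup_x {(y-b)*x - a*x^2}
FOC: (y - b) - 2a*x = 0 => x* = (y - b)/(2a)
x* = (5.5072 - 0)/(2*10) = 0.2754
f*(5.5072) = (y-b)^2/(4a) = (5.5072 - 0)^2/(4*10)
= 30.3293/40 = 0.7582


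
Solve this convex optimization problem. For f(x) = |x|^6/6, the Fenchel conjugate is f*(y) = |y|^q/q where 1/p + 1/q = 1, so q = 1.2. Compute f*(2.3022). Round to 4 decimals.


The conjugate exponent q satisfies 1/p + 1/q = 1.
p = 6, so q = 6/(6 - 1) = 1.2
|y|^q = 2.3022^1.2 = 2.72
f*(2.3022) = 2.72 / 1.2 = 2.2667


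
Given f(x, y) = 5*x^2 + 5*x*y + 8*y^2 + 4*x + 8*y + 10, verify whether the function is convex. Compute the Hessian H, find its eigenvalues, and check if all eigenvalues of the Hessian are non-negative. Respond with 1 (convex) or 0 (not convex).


The Hessian of f(x,y) = 5*x^2 + 5*x*y + 8*y^2 + 4*x + 8*y + 10 is:
H = [[10, 5], [5, 16]]
Trace = 10 + 16 = 26
Determinant = 10*16 - (5)^2 = 135
Discriminant = (26)^2 - 4*135 = 136.0
Eigenvalues: lambda_1 = 7.169, lambda_2 = 18.831
The function is convex.

1


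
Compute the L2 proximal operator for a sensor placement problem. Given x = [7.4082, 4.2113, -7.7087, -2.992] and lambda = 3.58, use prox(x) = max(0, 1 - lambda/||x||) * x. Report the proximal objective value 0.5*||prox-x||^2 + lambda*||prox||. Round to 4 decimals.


Step 1: Compute ||x||.
||x|| = 11.874
Step 2: Compute scaling factor.
scale = max(0, 1 - 3.58/11.874) = 0.6985
Step 3: prox(x) = [5.1746, 2.9416, -5.3845, -2.0899]
||prox(x)|| = 8.294
Step 4: Proximal objective.
0.5*||prox-x||^2 = 6.4082
lambda*||prox|| = 29.6925
Total = 36.1008


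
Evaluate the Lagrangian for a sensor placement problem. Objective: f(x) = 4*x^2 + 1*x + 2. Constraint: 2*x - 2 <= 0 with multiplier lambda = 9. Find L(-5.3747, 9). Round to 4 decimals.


Step 1: Evaluate f(x).
f(-5.3747) = 4*(-5.3747)^2 + 1*(-5.3747) + 2 = 112.1749
Step 2: Evaluate g(x).
g(-5.3747) = 2*-5.3747 - 2 = -12.7494
Step 3: Compute Lagrangian.
L = 112.1749 + 9*-12.7494 = -2.5697


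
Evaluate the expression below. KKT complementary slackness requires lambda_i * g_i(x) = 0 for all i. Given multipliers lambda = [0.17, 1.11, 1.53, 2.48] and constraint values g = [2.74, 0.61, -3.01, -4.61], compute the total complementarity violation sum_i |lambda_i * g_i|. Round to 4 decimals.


KKT complementary slackness check:
lambda_1 * g_1 = 0.17 * 2.74 = 0.4658
lambda_2 * g_2 = 1.11 * 0.61 = 0.6771
lambda_3 * g_3 = 1.53 * -3.01 = -4.6053
lambda_4 * g_4 = 2.48 * -4.61 = -11.4328
Total violation = 0.4658 + 0.6771 + 4.6053 + 11.4328 = 17.181


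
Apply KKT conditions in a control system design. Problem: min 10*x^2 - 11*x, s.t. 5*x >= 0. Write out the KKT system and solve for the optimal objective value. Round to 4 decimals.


Step 1: Try lambda = 0 (constraint inactive).
Stationarity: 2*10*x - 11 = 0
x* = 11/(2*10) = 0.55
Check constraint: 5*0.55 = 2.75 >= 0 -- satisfied.
Step 2: Compute optimal value.
f(x*) = 10*0.55^2 - 11*0.55 = -3.025


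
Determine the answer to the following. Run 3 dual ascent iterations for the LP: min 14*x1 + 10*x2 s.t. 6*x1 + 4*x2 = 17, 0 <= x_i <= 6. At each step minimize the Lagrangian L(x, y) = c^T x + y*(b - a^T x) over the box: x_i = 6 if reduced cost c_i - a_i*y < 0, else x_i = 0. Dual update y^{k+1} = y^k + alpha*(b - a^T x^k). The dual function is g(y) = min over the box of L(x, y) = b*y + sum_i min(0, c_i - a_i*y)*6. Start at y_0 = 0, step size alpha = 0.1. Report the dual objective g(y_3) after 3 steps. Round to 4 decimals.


Dual ascent for LP: min 14*x1 + 10*x2, 6*x1 + 4*x2 = 17, 0 <= x_i <= 6
Step 1: y^k = 0.0, reduced costs: (14.0, 10.0)
  x^k = (0.0, 0.0), subgradient = b - a^T x = 17.0
  y^{k+1} = 0.0 + 0.1*17.0 = 1.7
Step 2: y^k = 1.7, reduced costs: (3.8, 3.2)
  x^k = (0.0, 0.0), subgradient = b - a^T x = 17.0
  y^{k+1} = 1.7 + 0.1*17.0 = 3.4
Step 3: y^k = 3.4, reduced costs: (-6.4, -3.6)
  x^k = (6.0, 6.0), subgradient = b - a^T x = -43.0
  y^{k+1} = 3.4 + 0.1*-43.0 = -0.9
Dual objective at y_3 = -0.9: reduced costs (19.4, 13.6), box minimizer x = (0.0, 0.0)
g(y_3) = b*y + (c1 - a1*y)*x1 + (c2 - a2*y)*x2 = 17*(-0.9) + 19.4*0.0 + 13.6*0.0 = -15.3 + 0.0 + 0.0 = -15.3


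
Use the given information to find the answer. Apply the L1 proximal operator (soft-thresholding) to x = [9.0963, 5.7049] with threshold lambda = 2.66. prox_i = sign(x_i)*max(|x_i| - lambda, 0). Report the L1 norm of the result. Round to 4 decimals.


Soft-thresholding with lambda = 2.66:
prox(9.0963) = sign(9.0963)*max(|9.0963| - 2.66, 0) = 6.4363
prox(5.7049) = sign(5.7049)*max(|5.7049| - 2.66, 0) = 3.0449
prox(x) = [6.4363, 3.0449]
||prox(x)||_1 = 6.4363 + 3.0449 = 9.4812


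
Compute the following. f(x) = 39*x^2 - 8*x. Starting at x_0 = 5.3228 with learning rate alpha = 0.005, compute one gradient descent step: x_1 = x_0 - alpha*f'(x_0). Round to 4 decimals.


We compute the gradient at x_0 and apply the update.
f'(x) = 78*x - 8
f'(5.3228) = 78*5.3228 - 8 = 407.1784
x_1 = 5.3228 - 0.005*407.1784 = 3.2869


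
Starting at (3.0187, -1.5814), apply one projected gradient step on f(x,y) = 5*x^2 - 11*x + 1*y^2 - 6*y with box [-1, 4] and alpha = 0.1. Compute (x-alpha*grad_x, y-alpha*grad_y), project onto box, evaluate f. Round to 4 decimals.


Step 1: Compute gradient at (3.0187, -1.5814).
grad_x = 2*5*3.0187 - 11 = 19.187
grad_y = 2*1*-1.5814 - 6 = -9.1628
Step 2: Gradient step.
x_raw = 3.0187 - 0.1*19.187 = 1.1
y_raw = -1.5814 - 0.1*-9.1628 = -0.6651
Step 3: Project onto [-1, 4].
x_proj = clip(1.1) = 1.1
y_proj = clip(-0.6651) = -0.6651
Step 4: Evaluate f.
f(1.1, -0.6651) = -1.6169


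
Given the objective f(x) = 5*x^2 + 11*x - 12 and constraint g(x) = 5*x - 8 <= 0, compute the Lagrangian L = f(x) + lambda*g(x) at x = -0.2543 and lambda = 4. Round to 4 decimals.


Step 1: Evaluate f(x).
f(-0.2543) = 5*(-0.2543)^2 + 11*(-0.2543) - 12 = -14.474
Step 2: Evaluate g(x).
g(-0.2543) = 5*-0.2543 - 8 = -9.2715
Step 3: Compute Lagrangian.
L = -14.474 + 4*-9.2715 = -51.56


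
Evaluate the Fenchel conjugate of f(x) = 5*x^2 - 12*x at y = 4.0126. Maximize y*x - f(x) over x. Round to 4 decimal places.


f*(y) = sup_x {y*x - a*x^2 - b*x} = sup_x {(y-b)*x - a*x^2}
FOC: (y - b) - 2a*x = 0 => x* = (y - b)/(2a)
x* = (4.0126 + 12)/(2*5) = 1.6013
f*(4.0126) = (y-b)^2/(4a) = (4.0126 + 12)^2/(4*5)
= 256.4034/20 = 12.8202


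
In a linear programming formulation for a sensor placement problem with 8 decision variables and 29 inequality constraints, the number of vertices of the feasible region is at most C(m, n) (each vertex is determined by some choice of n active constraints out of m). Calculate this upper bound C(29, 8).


Each vertex corresponds to some choice of n active constraints out of m, so the number of vertices is at most C(m, n) = m! / (n!(m-n)!).
m = 29, n = 8
Numerator: 29 * 28 * 27 * 26 * 25 * 24 * 23 * 22
Denominator: 8! = 40320
C(29, 8) = 4292145


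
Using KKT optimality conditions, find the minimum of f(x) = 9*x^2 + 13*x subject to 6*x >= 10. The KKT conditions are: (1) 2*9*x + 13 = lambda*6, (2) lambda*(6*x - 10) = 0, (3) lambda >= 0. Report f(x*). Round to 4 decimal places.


Step 1: Try lambda = 0 (constraint inactive).
x_unc = -13/(2*9) = -0.7222
Check: 6*-0.7222 = -4.3332 < 10 -- violated!
Step 2: Constraint must be active: 6*x = 10
x* = 10/6 = 5/3 = 1.6667 (rounded; the exact value 5/3 is used below)
lambda = (2*9*(5/3) + 13)/6 = 7.1667
Step 3: Compute optimal value.
f(x*) = 9*(5/3)^2 + 13*(5/3) = 46.6667


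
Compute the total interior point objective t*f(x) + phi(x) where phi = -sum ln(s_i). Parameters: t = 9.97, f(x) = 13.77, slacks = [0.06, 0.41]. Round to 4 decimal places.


Step 1: Compute log-barrier.
ln values: [-2.8134, -0.8916]
phi = -(-2.8134 - 0.8916) = 3.705
Step 2: Compute augmented objective.
t*f(x) = 9.97*13.77 = 137.2869
Total = 137.2869 + 3.705 = 140.9919


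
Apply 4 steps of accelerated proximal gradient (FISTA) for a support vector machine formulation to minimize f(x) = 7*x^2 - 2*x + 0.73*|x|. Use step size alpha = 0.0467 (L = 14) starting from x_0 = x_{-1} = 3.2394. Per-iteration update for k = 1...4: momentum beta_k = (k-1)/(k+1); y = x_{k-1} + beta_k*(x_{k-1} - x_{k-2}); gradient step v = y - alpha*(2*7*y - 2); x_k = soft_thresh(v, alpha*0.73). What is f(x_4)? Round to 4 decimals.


FISTA on f(x) = 7*x^2 - 2*x + 0.73*|x|
L = 14, alpha = 0.0467
Iteration 1: beta = 0.0, y = 3.2394 + 0.0*(3.2394 - 3.2394) = 3.2394
  grad(y) = 43.3516, v = y - alpha*grad = 1.2149
  prox(v) = soft_thresh(1.2149, 0.0341) = 1.1808
Iteration 2: beta = 0.3333, y = 1.1808 + 0.3333*(1.1808 - 3.2394) = 0.4946
  grad(y) = 4.9242, v = y - alpha*grad = 0.2646
  prox(v) = soft_thresh(0.2646, 0.0341) = 0.2305
Iteration 3: beta = 0.5, y = 0.2305 + 0.5*(0.2305 - 1.1808) = -0.2446
  grad(y) = -5.4243, v = y - alpha*grad = 0.0087
  prox(v) = soft_thresh(0.0087, 0.0341) = 0.0
Iteration 4: beta = 0.6, y = 0.0 + 0.6*(0.0 - 0.2305) = -0.1383
  grad(y) = -3.9365, v = y - alpha*grad = 0.0455
  prox(v) = soft_thresh(0.0455, 0.0341) = 0.0114
f(x_4) = 7*0.0114^2 - 2*0.0114 + 0.73*|0.0114| = -0.0136


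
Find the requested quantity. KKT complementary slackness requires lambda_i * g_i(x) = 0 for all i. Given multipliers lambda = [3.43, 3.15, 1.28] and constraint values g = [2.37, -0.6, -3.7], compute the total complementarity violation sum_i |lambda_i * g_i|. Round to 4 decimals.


KKT complementary slackness check:
lambda_1 * g_1 = 3.43 * 2.37 = 8.1291
lambda_2 * g_2 = 3.15 * -0.6 = -1.89
lambda_3 * g_3 = 1.28 * -3.7 = -4.736
Total violation = 8.1291 + 1.89 + 4.736 = 14.7551


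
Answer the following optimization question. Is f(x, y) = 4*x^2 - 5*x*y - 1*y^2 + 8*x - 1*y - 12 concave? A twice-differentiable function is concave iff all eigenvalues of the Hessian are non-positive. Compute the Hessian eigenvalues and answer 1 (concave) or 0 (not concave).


The Hessian of f(x,y) = 4*x^2 - 5*x*y - 1*y^2 + 8*x - 1*y - 12 is:
H = [[8, -5], [-5, -2]]
Trace = 8 - 2 = 6
Determinant = 8*-2 - (-5)^2 = -41
Discriminant = (6)^2 - 4*-41 = 200.0
Eigenvalues: lambda_1 = -4.0711, lambda_2 = 10.0711
The function is not concave.

0


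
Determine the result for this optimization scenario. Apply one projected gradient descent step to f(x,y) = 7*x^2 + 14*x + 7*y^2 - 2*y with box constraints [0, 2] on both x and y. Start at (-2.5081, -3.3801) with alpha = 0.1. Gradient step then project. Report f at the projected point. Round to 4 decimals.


Step 1: Compute gradient at (-2.5081, -3.3801).
grad_x = 2*7*-2.5081 + 14 = -21.1134
grad_y = 2*7*-3.3801 - 2 = -49.3214
Step 2: Gradient step.
x_raw = -2.5081 - 0.1*-21.1134 = -0.3968
y_raw = -3.3801 - 0.1*-49.3214 = 1.552
Step 3: Project onto [0, 2].
x_proj = clip(-0.3968) = 0.0
y_proj = clip(1.552) = 1.552
Step 4: Evaluate f.
f(0.0, 1.552) = 13.7577


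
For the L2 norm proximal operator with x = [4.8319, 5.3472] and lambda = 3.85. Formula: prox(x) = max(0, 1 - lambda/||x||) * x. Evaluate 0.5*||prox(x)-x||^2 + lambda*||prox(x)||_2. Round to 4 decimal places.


Step 1: Compute ||x||.
||x|| = 7.2069
Step 2: Compute scaling factor.
scale = max(0, 1 - 3.85/7.2069) = 0.4658
Step 3: prox(x) = [2.2507, 2.4907]
||prox(x)|| = 3.3569
Step 4: Proximal objective.
0.5*||prox-x||^2 = 7.4113
lambda*||prox|| = 12.9241
Total = 20.3354
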